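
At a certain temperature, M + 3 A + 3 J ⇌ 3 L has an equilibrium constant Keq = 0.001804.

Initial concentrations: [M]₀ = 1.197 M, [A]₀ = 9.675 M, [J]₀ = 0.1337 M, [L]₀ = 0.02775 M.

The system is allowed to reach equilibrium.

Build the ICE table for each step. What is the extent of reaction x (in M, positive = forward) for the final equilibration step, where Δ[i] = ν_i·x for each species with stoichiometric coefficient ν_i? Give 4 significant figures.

x = 0.02049 M

Q₀ = 8.2480e-06 vs Keq = 0.001804 ⇒ Q<K, forward
Step 1:
                    M           A           J           L
  Initial       1.197       9.675      0.1337     0.02775
  Change     -0.02049    -0.06148    -0.06148     0.06148
  Equil         1.177       9.614     0.07222     0.08923
  solve Keq expr → x = 0.02049; check Q = 0.001804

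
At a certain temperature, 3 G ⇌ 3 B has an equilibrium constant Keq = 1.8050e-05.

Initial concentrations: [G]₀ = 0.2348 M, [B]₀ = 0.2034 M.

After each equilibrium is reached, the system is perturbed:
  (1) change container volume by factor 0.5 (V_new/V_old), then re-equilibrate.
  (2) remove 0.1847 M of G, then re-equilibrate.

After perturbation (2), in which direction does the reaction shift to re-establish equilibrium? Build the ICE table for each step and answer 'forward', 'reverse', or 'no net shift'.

Q₀ = 0.6501 vs Keq = 1.8050e-05 ⇒ Q>K, reverse
Step 1:
                    G           B
  I            0.2348      0.2034
  C            0.1922     -0.1922
  E             0.427      0.0112
  solve Keq expr → x = -0.06407; check Q = 1.8050e-05
Then change container volume by factor 0.5 (V_new/V_old).
Step 2:
                    G           B
  I             0.854      0.0224
  C                 0           0
  E             0.854      0.0224
  solve Keq expr → x = 0; check Q = 1.8050e-05
Then remove 0.1847 M of G.
Step 3:
                    G           B
  I            0.6693      0.0224
  C          0.004721   -0.004721
  E             0.674     0.01768
  solve Keq expr → x = -0.001574; check Q = 1.8050e-05

Direction: reverse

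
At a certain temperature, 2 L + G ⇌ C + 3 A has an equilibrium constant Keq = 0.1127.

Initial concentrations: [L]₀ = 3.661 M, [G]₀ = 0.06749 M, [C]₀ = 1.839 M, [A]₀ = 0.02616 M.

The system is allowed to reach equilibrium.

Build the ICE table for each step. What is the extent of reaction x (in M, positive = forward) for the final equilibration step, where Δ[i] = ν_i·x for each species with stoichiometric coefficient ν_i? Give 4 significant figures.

Q₀ = 3.6396e-05 vs Keq = 0.1127 ⇒ Q<K, forward
Step 1:
                  L         G         C         A
  init        3.661   0.06749     1.839   0.02616
  Δ         -0.1143  -0.05716   0.05716    0.1715
  eq          3.547   0.01033     1.896    0.1976
  solve Keq expr → x = 0.05716; check Q = 0.1127

x = 0.05716 M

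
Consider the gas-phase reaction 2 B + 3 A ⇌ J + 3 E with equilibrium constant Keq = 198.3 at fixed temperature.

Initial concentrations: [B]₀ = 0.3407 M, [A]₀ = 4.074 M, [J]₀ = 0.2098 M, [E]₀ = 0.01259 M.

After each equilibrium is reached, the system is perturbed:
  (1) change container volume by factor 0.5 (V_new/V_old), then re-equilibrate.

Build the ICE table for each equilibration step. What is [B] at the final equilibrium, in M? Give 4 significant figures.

[B]_eq = 0.003455 M

Q₀ = 5.3343e-08 vs Keq = 198.3 ⇒ Q<K, forward
Step 1:
                   B          A          J          E
  Initial     0.3407      4.074     0.2098    0.01259
  Change     -0.3383    -0.5074     0.1691     0.5074
  Equil     0.002433      3.567     0.3789       0.52
  solve Keq expr → x = 0.1691; check Q = 198.3
Then change container volume by factor 0.5 (V_new/V_old).
Step 2:
                   B          A          J          E
  Initial   0.004867      7.133     0.7579       1.04
  Change   -0.001412  -0.002118 7.0592e-04   0.002118
  Equil     0.003455      7.131     0.7586      1.042
  solve Keq expr → x = 7.0592e-04; check Q = 198.3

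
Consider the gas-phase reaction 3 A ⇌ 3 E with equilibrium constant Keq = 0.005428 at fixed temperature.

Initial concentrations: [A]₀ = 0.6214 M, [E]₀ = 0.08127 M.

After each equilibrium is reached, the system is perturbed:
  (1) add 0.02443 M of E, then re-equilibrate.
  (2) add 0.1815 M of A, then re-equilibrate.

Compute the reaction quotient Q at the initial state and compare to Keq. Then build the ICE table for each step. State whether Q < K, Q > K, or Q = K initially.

Q₀ = 0.002237; Q < K (proceeds forward)

Q₀ = 0.002237 vs Keq = 0.005428 ⇒ Q<K, forward
Step 1:
                   A          E
  init        0.6214    0.08127
  Δ         -0.02376    0.02376
  eq          0.5976      0.105
  solve Keq expr → x = 0.00792; check Q = 0.005428
Then add 0.02443 M of E.
Step 2:
                   A          E
  init        0.5976     0.1295
  Δ          0.02078   -0.02078
  eq          0.6184     0.1087
  solve Keq expr → x = -0.006926; check Q = 0.005428
Then add 0.1815 M of A.
Step 3:
                   A          E
  init        0.7999     0.1087
  Δ         -0.02713    0.02713
  eq          0.7728     0.1358
  solve Keq expr → x = 0.009043; check Q = 0.005428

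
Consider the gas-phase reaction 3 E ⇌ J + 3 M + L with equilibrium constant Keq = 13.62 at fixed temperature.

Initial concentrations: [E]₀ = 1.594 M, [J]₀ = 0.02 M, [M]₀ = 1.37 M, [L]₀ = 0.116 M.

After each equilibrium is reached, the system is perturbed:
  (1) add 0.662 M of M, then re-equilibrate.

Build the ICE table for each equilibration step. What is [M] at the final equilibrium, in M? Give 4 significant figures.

[M]_eq = 2.974 M

Q₀ = 0.001473 vs Keq = 13.62 ⇒ Q<K, forward
Step 1:
                   E          J          M          L
  init         1.594       0.02       1.37      0.116
  Δ           -1.037     0.3457      1.037     0.3457
  eq           0.557     0.3657      2.407     0.4617
  solve Keq expr → x = 0.3457; check Q = 13.62
Then add 0.662 M of M.
Step 2:
                   E          J          M          L
  init         0.557     0.3657      3.069     0.4617
  Δ          0.09507   -0.03169   -0.09507   -0.03169
  eq          0.6521      0.334      2.974       0.43
  solve Keq expr → x = -0.03169; check Q = 13.62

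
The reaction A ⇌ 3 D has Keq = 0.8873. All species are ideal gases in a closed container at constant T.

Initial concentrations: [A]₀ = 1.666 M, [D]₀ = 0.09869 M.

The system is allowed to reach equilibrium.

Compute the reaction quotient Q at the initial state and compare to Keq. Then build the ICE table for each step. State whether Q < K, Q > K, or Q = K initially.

Q₀ = 5.7696e-04; Q < K (proceeds forward)

Q₀ = 5.7696e-04 vs Keq = 0.8873 ⇒ Q<K, forward
Step 1:
                   A          D
  I            1.666    0.09869
  C          -0.3207     0.9621
  E            1.345      1.061
  solve Keq expr → x = 0.3207; check Q = 0.8873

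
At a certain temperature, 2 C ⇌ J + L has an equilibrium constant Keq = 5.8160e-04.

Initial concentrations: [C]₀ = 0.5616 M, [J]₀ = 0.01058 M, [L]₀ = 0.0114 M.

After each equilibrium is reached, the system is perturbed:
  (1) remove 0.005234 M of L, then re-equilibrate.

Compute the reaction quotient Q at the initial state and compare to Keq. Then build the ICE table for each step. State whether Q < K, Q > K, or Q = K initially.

Q₀ = 3.8242e-04 vs Keq = 5.8160e-04 ⇒ Q<K, forward
Step 1:
                   C          J          L
  init        0.5616    0.01058     0.0114
  Δ        -0.004884   0.002442   0.002442
  eq          0.5567    0.01302    0.01384
  solve Keq expr → x = 0.002442; check Q = 5.8160e-04
Then remove 0.005234 M of L.
Step 2:
                   C          J          L
  init        0.5567    0.01302   0.008608
  Δ        -0.005328   0.002664   0.002664
  eq          0.5514    0.01569    0.01127
  solve Keq expr → x = 0.002664; check Q = 5.8160e-04

Q₀ = 3.8242e-04; Q < K (proceeds forward)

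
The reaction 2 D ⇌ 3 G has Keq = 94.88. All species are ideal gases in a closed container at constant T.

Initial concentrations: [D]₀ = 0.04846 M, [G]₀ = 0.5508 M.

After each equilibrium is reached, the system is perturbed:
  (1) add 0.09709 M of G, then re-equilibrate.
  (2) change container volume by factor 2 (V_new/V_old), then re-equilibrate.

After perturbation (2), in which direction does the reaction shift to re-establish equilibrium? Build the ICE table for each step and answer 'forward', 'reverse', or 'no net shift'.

Q₀ = 71.16 vs Keq = 94.88 ⇒ Q<K, forward
Step 1:
                  D         G
  init      0.04846    0.5508
  Δ        -0.00554   0.00831
  eq        0.04292    0.5591
  solve Keq expr → x = 0.00277; check Q = 94.88
Then add 0.09709 M of G.
Step 2:
                  D         G
  init      0.04292    0.6562
  Δ        0.009824  -0.01474
  eq        0.05274    0.6415
  solve Keq expr → x = -0.004912; check Q = 94.88
Then change container volume by factor 2 (V_new/V_old).
Step 3:
                  D         G
  init      0.02637    0.3207
  Δ       -0.006824   0.01024
  eq        0.01955     0.331
  solve Keq expr → x = 0.003412; check Q = 94.88

Direction: forward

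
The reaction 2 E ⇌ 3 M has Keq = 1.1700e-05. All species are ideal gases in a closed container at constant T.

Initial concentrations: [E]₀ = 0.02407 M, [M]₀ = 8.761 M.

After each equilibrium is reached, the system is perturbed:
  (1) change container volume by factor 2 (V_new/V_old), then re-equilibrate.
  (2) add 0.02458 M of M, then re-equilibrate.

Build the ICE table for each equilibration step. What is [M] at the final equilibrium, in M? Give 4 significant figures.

[M]_eq = 0.04636 M

Q₀ = 1.1607e+06 vs Keq = 1.1700e-05 ⇒ Q>K, reverse
Step 1:
                    E           M
  init        0.02407       8.761
  Δ             5.792      -8.688
  eq            5.816     0.07342
  solve Keq expr → x = -2.896; check Q = 1.1700e-05
Then change container volume by factor 2 (V_new/V_old).
Step 2:
                    E           M
  init          2.908     0.03671
  Δ         -0.006316    0.009474
  eq            2.902     0.04618
  solve Keq expr → x = 0.003158; check Q = 1.1700e-05
Then add 0.02458 M of M.
Step 3:
                    E           M
  init          2.902     0.07076
  Δ           0.01627    -0.02441
  eq            2.918     0.04636
  solve Keq expr → x = -0.008136; check Q = 1.1700e-05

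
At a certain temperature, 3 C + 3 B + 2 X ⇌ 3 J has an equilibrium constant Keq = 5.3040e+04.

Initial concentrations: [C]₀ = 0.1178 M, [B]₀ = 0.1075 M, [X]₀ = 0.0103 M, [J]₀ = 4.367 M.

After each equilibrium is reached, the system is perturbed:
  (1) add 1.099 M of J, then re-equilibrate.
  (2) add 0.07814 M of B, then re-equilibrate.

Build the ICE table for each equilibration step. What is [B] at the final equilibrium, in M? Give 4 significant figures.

[B]_eq = 0.5941 M

Q₀ = 3.8656e+11 vs Keq = 5.3040e+04 ⇒ Q>K, reverse
Step 1:
                  C         B         X         J
  init       0.1178    0.1075    0.0103     4.367
  Δ          0.3904    0.3904    0.2603   -0.3904
  eq         0.5082    0.4979    0.2706     3.977
  solve Keq expr → x = -0.1301; check Q = 5.3040e+04
Then add 1.099 M of J.
Step 2:
                  C         B         X         J
  init       0.5082    0.4979    0.2706     5.076
  Δ         0.04381   0.04381    0.0292  -0.04381
  eq          0.552    0.5417    0.2998     5.032
  solve Keq expr → x = -0.0146; check Q = 5.3040e+04
Then add 0.07814 M of B.
Step 3:
                  C         B         X         J
  init        0.552    0.6198    0.2998     5.032
  Δ        -0.02577  -0.02577  -0.01718   0.02577
  eq         0.5262    0.5941    0.2826     5.058
  solve Keq expr → x = 0.008591; check Q = 5.3040e+04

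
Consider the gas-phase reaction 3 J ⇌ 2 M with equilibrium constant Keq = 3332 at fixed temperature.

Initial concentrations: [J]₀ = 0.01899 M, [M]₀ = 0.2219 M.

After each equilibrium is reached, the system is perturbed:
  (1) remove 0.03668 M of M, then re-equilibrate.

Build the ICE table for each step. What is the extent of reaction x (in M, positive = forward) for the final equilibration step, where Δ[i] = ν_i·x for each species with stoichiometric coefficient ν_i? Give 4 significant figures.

Q₀ = 7190 vs Keq = 3332 ⇒ Q>K, reverse
Step 1:
                   J          M
  I          0.01899     0.2219
  C         0.005289  -0.003526
  E          0.02428     0.2184
  solve Keq expr → x = -0.001763; check Q = 3332
Then remove 0.03668 M of M.
Step 2:
                   J          M
  I          0.02428     0.1817
  C        -0.002662   0.001774
  E          0.02162     0.1835
  solve Keq expr → x = 8.8719e-04; check Q = 3332

x = 8.8719e-04 M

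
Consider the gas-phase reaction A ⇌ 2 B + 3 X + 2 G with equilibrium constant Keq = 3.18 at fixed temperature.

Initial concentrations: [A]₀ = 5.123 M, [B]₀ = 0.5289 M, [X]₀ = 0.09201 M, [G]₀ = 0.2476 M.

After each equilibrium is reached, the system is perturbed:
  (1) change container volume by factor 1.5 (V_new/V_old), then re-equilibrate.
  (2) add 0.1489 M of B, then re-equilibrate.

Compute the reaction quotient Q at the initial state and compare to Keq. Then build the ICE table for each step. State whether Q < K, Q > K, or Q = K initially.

Q₀ = 2.6075e-06 vs Keq = 3.18 ⇒ Q<K, forward
Step 1:
                    A           B           X           G
  Initial       5.123      0.5289     0.09201      0.2476
  Change      -0.5001           1         1.5           1
  Equil         4.623       1.529       1.592       1.248
  solve Keq expr → x = 0.5001; check Q = 3.18
Then change container volume by factor 1.5 (V_new/V_old).
Step 2:
                    A           B           X           G
  Initial       3.082       1.019       1.062      0.8319
  Change       -0.165      0.3301      0.4951      0.3301
  Equil         2.917        1.35       1.557       1.162
  solve Keq expr → x = 0.165; check Q = 3.18
Then add 0.1489 M of B.
Step 3:
                    A           B           X           G
  Initial       2.917       1.498       1.557       1.162
  Change      0.01686    -0.03373    -0.05059    -0.03373
  Equil         2.934       1.465       1.506       1.128
  solve Keq expr → x = -0.01686; check Q = 3.18

Q₀ = 2.6075e-06; Q < K (proceeds forward)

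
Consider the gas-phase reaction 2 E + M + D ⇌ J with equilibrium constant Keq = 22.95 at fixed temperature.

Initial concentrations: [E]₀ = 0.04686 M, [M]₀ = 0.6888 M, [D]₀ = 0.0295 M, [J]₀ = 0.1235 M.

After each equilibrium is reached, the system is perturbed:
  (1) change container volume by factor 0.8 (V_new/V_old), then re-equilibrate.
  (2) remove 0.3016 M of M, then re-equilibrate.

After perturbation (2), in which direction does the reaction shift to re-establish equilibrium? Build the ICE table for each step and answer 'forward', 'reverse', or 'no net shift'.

Q₀ = 2768 vs Keq = 22.95 ⇒ Q>K, reverse
Step 1:
                    E           M           D           J
  I           0.04686      0.6888      0.0295      0.1235
  C            0.1352     0.06761     0.06761    -0.06761
  E            0.1821      0.7564     0.09711     0.05589
  solve Keq expr → x = -0.06761; check Q = 22.95
Then change container volume by factor 0.8 (V_new/V_old).
Step 2:
                    E           M           D           J
  I            0.2276      0.9455      0.1214     0.06986
  C          -0.03208    -0.01604    -0.01604     0.01604
  E            0.1955      0.9295      0.1053      0.0859
  solve Keq expr → x = 0.01604; check Q = 22.95
Then remove 0.3016 M of M.
Step 3:
                    E           M           D           J
  I            0.1955      0.6279      0.1053      0.0859
  C           0.01844     0.00922     0.00922    -0.00922
  E             0.214      0.6371      0.1146     0.07668
  solve Keq expr → x = -0.00922; check Q = 22.95

Direction: reverse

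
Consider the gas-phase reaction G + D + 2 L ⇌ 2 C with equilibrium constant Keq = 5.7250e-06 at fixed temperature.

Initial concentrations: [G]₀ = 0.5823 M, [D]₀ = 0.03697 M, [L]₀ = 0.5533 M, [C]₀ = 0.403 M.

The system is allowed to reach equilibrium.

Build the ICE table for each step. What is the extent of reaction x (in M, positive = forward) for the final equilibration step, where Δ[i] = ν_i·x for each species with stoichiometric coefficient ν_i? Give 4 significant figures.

Q₀ = 24.64 vs Keq = 5.7250e-06 ⇒ Q>K, reverse
Step 1:
                  G         D         L         C
  I          0.5823   0.03697    0.5533     0.403
  C           0.201     0.201     0.402    -0.402
  E          0.7833     0.238    0.9553 9.8688e-04
  solve Keq expr → x = -0.201; check Q = 5.7250e-06

x = -0.201 M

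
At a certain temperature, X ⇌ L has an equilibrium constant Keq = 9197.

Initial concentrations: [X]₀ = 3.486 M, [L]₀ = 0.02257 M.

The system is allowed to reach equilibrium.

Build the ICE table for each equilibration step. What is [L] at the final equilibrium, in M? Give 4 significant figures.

Q₀ = 0.006474 vs Keq = 9197 ⇒ Q<K, forward
Step 1:
                  X         L
  I           3.486   0.02257
  C          -3.486     3.486
  E       3.8145e-04     3.508
  solve Keq expr → x = 3.486; check Q = 9197

[L]_eq = 3.508 M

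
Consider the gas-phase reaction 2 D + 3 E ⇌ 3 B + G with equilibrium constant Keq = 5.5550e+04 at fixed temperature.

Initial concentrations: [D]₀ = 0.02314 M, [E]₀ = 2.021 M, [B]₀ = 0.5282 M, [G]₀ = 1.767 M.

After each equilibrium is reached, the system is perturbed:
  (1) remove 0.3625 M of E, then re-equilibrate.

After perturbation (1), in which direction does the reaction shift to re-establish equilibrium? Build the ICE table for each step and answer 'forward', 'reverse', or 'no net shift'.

Q₀ = 58.91 vs Keq = 5.5550e+04 ⇒ Q<K, forward
Step 1:
                    D           E           B           G
  I           0.02314       2.021      0.5282       1.767
  C          -0.02229    -0.03344     0.03344     0.01115
  E        8.4985e-04       1.988      0.5616       1.778
  solve Keq expr → x = 0.01115; check Q = 5.5550e+04
Then remove 0.3625 M of E.
Step 2:
                    D           E           B           G
  I        8.4985e-04       1.625      0.5616       1.778
  C        2.9778e-04  4.4667e-04 -4.4667e-04 -1.4889e-04
  E          0.001148       1.626      0.5612       1.778
  solve Keq expr → x = -1.4889e-04; check Q = 5.5550e+04

Direction: reverse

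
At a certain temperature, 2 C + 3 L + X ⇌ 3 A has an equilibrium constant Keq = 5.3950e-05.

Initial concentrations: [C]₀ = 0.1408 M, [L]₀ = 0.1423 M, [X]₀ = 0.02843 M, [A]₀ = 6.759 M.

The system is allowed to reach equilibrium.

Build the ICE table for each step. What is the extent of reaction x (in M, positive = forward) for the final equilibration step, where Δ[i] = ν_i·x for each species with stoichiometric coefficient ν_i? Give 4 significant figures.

x = -2 M

Q₀ = 1.9013e+08 vs Keq = 5.3950e-05 ⇒ Q>K, reverse
Step 1:
                  C         L         X         A
  init       0.1408    0.1423   0.02843     6.759
  Δ           4.001     6.001         2    -6.001
  eq          4.142     6.143     2.029    0.7579
  solve Keq expr → x = -2; check Q = 5.3950e-05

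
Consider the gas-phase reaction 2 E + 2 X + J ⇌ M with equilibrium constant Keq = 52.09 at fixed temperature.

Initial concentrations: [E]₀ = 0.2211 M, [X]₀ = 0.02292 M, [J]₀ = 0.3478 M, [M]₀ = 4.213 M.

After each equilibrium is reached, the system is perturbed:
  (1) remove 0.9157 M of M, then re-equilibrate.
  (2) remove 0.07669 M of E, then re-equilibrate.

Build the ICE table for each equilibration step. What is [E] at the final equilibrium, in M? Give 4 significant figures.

Q₀ = 4.7169e+05 vs Keq = 52.09 ⇒ Q>K, reverse
Step 1:
                    E           X           J           M
  Initial      0.2211     0.02292      0.3478       4.213
  Change       0.4855      0.4855      0.2428     -0.2428
  Equil        0.7066      0.5084      0.5906        3.97
  solve Keq expr → x = -0.2428; check Q = 52.09
Then remove 0.9157 M of M.
Step 2:
                    E           X           J           M
  Initial      0.7066      0.5084      0.5906       3.055
  Change     -0.03283    -0.03283    -0.01641     0.01641
  Equil        0.6738      0.4756      0.5741       3.071
  solve Keq expr → x = 0.01641; check Q = 52.09
Then remove 0.07669 M of E.
Step 3:
                    E           X           J           M
  Initial      0.5971      0.4756      0.5741       3.071
  Change      0.02885     0.02885     0.01442    -0.01442
  Equil        0.6259      0.5044      0.5886       3.057
  solve Keq expr → x = -0.01442; check Q = 52.09

[E]_eq = 0.6259 M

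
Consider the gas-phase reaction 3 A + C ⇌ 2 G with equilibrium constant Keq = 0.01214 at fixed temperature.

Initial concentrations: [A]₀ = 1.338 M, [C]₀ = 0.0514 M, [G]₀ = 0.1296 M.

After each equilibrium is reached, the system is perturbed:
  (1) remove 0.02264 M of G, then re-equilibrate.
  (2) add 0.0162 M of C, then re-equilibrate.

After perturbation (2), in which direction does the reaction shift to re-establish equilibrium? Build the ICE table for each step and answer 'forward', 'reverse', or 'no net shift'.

Q₀ = 0.1364 vs Keq = 0.01214 ⇒ Q>K, reverse
Step 1:
                  A         C         G
  I           1.338    0.0514    0.1296
  C          0.1092   0.03638  -0.07277
  E           1.447   0.08778   0.05683
  solve Keq expr → x = -0.03638; check Q = 0.01214
Then remove 0.02264 M of G.
Step 2:
                  A         C         G
  I           1.447   0.08778   0.03419
  C        -0.02718 -0.009059   0.01812
  E            1.42   0.07872   0.05231
  solve Keq expr → x = 0.009059; check Q = 0.01214
Then add 0.0162 M of C.
Step 3:
                  A         C         G
  I            1.42   0.09492   0.05231
  C       -0.006196 -0.002065  0.004131
  E           1.414   0.09286   0.05644
  solve Keq expr → x = 0.002065; check Q = 0.01214

Direction: forward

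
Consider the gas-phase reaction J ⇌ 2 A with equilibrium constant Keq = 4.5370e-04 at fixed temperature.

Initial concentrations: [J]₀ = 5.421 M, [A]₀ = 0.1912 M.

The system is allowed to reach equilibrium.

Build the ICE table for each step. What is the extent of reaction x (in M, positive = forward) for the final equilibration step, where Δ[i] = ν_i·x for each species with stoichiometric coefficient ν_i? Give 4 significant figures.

Q₀ = 0.006744 vs Keq = 4.5370e-04 ⇒ Q>K, reverse
Step 1:
                    J           A
  Initial       5.421      0.1912
  Change      0.07064     -0.1413
  Equil         5.492     0.04992
  solve Keq expr → x = -0.07064; check Q = 4.5370e-04

x = -0.07064 M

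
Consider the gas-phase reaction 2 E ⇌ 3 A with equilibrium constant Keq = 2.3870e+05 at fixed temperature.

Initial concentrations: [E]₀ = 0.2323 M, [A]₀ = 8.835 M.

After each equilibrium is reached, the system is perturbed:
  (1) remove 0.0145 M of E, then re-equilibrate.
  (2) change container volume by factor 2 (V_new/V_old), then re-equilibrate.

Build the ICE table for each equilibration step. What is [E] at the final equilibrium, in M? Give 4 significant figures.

Q₀ = 1.2780e+04 vs Keq = 2.3870e+05 ⇒ Q<K, forward
Step 1:
                   E          A
  init        0.2323      8.835
  Δ          -0.1761     0.2642
  eq         0.05618      9.099
  solve Keq expr → x = 0.08806; check Q = 2.3870e+05
Then remove 0.0145 M of E.
Step 2:
                   E          A
  init       0.04168      9.099
  Δ           0.0143   -0.02145
  eq         0.05598      9.078
  solve Keq expr → x = -0.007151; check Q = 2.3870e+05
Then change container volume by factor 2 (V_new/V_old).
Step 3:
                   E          A
  init       0.02799      4.539
  Δ        -0.008119    0.01218
  eq         0.01987      4.551
  solve Keq expr → x = 0.004059; check Q = 2.3870e+05

[E]_eq = 0.01987 M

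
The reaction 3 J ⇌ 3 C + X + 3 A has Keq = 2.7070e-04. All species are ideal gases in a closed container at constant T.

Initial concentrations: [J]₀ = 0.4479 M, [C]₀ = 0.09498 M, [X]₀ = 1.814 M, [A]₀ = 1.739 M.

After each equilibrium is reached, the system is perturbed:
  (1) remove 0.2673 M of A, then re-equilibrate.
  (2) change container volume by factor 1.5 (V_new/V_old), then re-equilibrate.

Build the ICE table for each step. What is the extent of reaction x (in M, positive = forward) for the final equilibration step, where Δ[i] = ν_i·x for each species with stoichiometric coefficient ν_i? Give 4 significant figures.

Q₀ = 0.09097 vs Keq = 2.7070e-04 ⇒ Q>K, reverse
Step 1:
                    J           C           X           A
  I            0.4479     0.09498       1.814       1.739
  C            0.0781     -0.0781    -0.02603     -0.0781
  E             0.526     0.01688       1.788       1.661
  solve Keq expr → x = -0.02603; check Q = 2.7070e-04
Then remove 0.2673 M of A.
Step 2:
                    J           C           X           A
  I             0.526     0.01688       1.788       1.394
  C         -0.003072    0.003072    0.001024    0.003072
  E            0.5229     0.01995       1.789       1.397
  solve Keq expr → x = 0.001024; check Q = 2.7070e-04
Then change container volume by factor 1.5 (V_new/V_old).
Step 3:
                    J           C           X           A
  I            0.3486      0.0133       1.193      0.9311
  C          -0.00874     0.00874    0.002913     0.00874
  E            0.3399     0.02204       1.196      0.9399
  solve Keq expr → x = 0.002913; check Q = 2.7070e-04

x = 0.002913 M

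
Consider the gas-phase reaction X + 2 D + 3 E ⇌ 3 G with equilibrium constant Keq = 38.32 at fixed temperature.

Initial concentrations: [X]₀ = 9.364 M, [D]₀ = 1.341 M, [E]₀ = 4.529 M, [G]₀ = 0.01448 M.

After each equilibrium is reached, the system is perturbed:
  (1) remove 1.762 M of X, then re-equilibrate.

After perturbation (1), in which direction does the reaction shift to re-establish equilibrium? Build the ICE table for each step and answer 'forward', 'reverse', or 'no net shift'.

Q₀ = 1.9408e-09 vs Keq = 38.32 ⇒ Q<K, forward
Step 1:
                    X           D           E           G
  I             9.364       1.341       4.529     0.01448
  C           -0.6521      -1.304      -1.956       1.956
  E             8.712      0.0367       2.573       1.971
  solve Keq expr → x = 0.6521; check Q = 38.32
Then remove 1.762 M of X.
Step 2:
                    X           D           E           G
  I              6.95      0.0367       2.573       1.971
  C          0.002025     0.00405    0.006075   -0.006075
  E             6.952     0.04075       2.579       1.965
  solve Keq expr → x = -0.002025; check Q = 38.32

Direction: reverse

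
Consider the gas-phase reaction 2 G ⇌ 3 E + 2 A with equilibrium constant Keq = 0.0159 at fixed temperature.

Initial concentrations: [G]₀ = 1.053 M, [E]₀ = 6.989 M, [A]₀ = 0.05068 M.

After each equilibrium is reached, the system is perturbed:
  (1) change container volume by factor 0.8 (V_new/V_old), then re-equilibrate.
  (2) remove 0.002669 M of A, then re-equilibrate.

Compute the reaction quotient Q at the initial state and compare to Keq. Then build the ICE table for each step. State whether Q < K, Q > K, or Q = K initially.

Q₀ = 0.7908; Q > K (proceeds reverse)

Q₀ = 0.7908 vs Keq = 0.0159 ⇒ Q>K, reverse
Step 1:
                    G           E           A
  Initial       1.053       6.989     0.05068
  Change      0.04309    -0.06464    -0.04309
  Equil         1.096       6.924    0.007585
  solve Keq expr → x = -0.02155; check Q = 0.0159
Then change container volume by factor 0.8 (V_new/V_old).
Step 2:
                    G           E           A
  Initial        1.37       8.655    0.009482
  Change     0.002679   -0.004019   -0.002679
  Equil         1.373       8.651    0.006803
  solve Keq expr → x = -0.00134; check Q = 0.0159
Then remove 0.002669 M of A.
Step 3:
                    G           E           A
  Initial       1.373       8.651    0.004134
  Change    -0.002651    0.003977    0.002651
  Equil          1.37       8.655    0.006785
  solve Keq expr → x = 0.001326; check Q = 0.0159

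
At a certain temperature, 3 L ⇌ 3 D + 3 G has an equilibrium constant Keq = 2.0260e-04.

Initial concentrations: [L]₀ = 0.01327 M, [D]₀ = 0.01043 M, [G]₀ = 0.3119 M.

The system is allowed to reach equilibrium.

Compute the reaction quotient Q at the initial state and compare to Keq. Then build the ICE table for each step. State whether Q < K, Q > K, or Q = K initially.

Q₀ = 0.01473; Q > K (proceeds reverse)

Q₀ = 0.01473 vs Keq = 2.0260e-04 ⇒ Q>K, reverse
Step 1:
                   L          D          G
  I          0.01327    0.01043     0.3119
  C         0.006606  -0.006606  -0.006606
  E          0.01988   0.003824     0.3053
  solve Keq expr → x = -0.002202; check Q = 2.0260e-04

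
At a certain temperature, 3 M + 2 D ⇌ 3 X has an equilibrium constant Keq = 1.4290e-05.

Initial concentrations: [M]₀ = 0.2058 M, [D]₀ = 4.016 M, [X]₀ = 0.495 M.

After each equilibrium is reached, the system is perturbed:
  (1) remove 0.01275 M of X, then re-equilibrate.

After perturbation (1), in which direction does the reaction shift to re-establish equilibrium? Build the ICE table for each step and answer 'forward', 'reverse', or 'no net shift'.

Direction: forward

Q₀ = 0.8628 vs Keq = 1.4290e-05 ⇒ Q>K, reverse
Step 1:
                  M         D         X
  Initial    0.2058     4.016     0.495
  Change     0.4526    0.3018   -0.4526
  Equil      0.6584     4.318   0.04237
  solve Keq expr → x = -0.1509; check Q = 1.4290e-05
Then remove 0.01275 M of X.
Step 2:
                  M         D         X
  Initial    0.6584     4.318   0.02962
  Change   -0.01193 -0.007954   0.01193
  Equil      0.6465      4.31   0.04155
  solve Keq expr → x = 0.003977; check Q = 1.4290e-05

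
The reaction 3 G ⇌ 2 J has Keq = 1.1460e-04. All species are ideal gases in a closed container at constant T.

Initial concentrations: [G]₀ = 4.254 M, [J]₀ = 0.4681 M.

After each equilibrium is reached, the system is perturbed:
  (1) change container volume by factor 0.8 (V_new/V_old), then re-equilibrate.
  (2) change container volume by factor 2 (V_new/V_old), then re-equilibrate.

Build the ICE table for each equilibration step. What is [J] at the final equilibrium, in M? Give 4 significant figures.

Q₀ = 0.002846 vs Keq = 1.1460e-04 ⇒ Q>K, reverse
Step 1:
                    G           J
  I             4.254      0.4681
  C            0.5339     -0.3559
  E             4.788      0.1122
  solve Keq expr → x = -0.178; check Q = 1.1460e-04
Then change container volume by factor 0.8 (V_new/V_old).
Step 2:
                    G           J
  I             5.985      0.1402
  C          -0.02344     0.01563
  E             5.961      0.1558
  solve Keq expr → x = 0.007814; check Q = 1.1460e-04
Then change container volume by factor 2 (V_new/V_old).
Step 3:
                    G           J
  I             2.981     0.07791
  C           0.03286    -0.02191
  E             3.014       0.056
  solve Keq expr → x = -0.01095; check Q = 1.1460e-04

[J]_eq = 0.056 M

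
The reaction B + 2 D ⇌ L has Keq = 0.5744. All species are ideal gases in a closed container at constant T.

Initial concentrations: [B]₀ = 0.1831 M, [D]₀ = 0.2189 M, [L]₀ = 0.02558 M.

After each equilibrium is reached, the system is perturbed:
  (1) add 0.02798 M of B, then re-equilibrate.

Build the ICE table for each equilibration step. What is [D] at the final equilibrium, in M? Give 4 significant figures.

[D]_eq = 0.2532 M

Q₀ = 2.916 vs Keq = 0.5744 ⇒ Q>K, reverse
Step 1:
                    B           D           L
  Initial      0.1831      0.2189     0.02558
  Change      0.01806     0.03613    -0.01806
  Equil        0.2012       0.255    0.007515
  solve Keq expr → x = -0.01806; check Q = 0.5744
Then add 0.02798 M of B.
Step 2:
                    B           D           L
  Initial      0.2291       0.255    0.007515
  Change  -8.9294e-04   -0.001786  8.9294e-04
  Equil        0.2283      0.2532    0.008408
  solve Keq expr → x = 8.9294e-04; check Q = 0.5744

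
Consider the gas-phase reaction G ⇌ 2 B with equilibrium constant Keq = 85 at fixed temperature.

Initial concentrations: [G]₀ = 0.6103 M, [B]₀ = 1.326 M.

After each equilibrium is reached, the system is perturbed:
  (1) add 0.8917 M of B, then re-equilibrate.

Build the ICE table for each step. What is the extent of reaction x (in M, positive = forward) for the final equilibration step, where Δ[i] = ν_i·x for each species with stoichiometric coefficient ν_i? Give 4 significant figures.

Q₀ = 2.881 vs Keq = 85 ⇒ Q<K, forward
Step 1:
                  G         B
  init       0.6103     1.326
  Δ          -0.542     1.084
  eq        0.06833      2.41
  solve Keq expr → x = 0.542; check Q = 85
Then add 0.8917 M of B.
Step 2:
                  G         B
  init      0.06833     3.302
  Δ         0.05197   -0.1039
  eq         0.1203     3.198
  solve Keq expr → x = -0.05197; check Q = 85

x = -0.05197 M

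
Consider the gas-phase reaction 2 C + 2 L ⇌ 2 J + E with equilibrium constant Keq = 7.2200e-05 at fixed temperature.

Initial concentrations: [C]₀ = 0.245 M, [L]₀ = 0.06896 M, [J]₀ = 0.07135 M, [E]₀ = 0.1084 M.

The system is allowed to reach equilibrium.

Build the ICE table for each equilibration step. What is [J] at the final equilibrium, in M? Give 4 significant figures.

Q₀ = 1.933 vs Keq = 7.2200e-05 ⇒ Q>K, reverse
Step 1:
                   C          L          J          E
  Initial      0.245    0.06896    0.07135     0.1084
  Change     0.06998    0.06998   -0.06998   -0.03499
  Equil        0.315     0.1389   0.001372    0.07341
  solve Keq expr → x = -0.03499; check Q = 7.2200e-05

[J]_eq = 0.001372 M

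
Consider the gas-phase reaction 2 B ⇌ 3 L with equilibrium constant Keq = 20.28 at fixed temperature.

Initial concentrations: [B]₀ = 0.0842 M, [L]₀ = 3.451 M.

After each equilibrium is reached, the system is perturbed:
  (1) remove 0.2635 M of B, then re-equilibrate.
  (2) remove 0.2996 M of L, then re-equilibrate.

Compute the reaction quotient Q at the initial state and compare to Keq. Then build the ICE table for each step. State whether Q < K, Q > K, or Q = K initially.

Q₀ = 5797 vs Keq = 20.28 ⇒ Q>K, reverse
Step 1:
                   B          L
  I           0.0842      3.451
  C           0.7237     -1.086
  E           0.8079      2.365
  solve Keq expr → x = -0.3618; check Q = 20.28
Then remove 0.2635 M of B.
Step 2:
                   B          L
  I           0.5444      2.365
  C           0.1506    -0.2259
  E            0.695       2.14
  solve Keq expr → x = -0.07529; check Q = 20.28
Then remove 0.2996 M of L.
Step 3:
                   B          L
  I            0.695       1.84
  C         -0.08332      0.125
  E           0.6116      1.965
  solve Keq expr → x = 0.04166; check Q = 20.28

Q₀ = 5797; Q > K (proceeds reverse)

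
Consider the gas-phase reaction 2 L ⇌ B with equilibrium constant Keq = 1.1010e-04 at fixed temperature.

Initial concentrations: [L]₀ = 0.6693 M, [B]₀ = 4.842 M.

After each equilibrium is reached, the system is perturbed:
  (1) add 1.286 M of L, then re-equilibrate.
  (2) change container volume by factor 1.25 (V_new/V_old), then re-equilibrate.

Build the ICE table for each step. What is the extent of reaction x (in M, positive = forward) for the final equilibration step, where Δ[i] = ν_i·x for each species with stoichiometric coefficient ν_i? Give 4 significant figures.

x = -0.002365 M

Q₀ = 10.81 vs Keq = 1.1010e-04 ⇒ Q>K, reverse
Step 1:
                    L           B
  init         0.6693       4.842
  Δ             9.661       -4.83
  eq            10.33     0.01175
  solve Keq expr → x = -4.83; check Q = 1.1010e-04
Then add 1.286 M of L.
Step 2:
                    L           B
  init          11.62     0.01175
  Δ         -0.006183    0.003091
  eq            11.61     0.01484
  solve Keq expr → x = 0.003091; check Q = 1.1010e-04
Then change container volume by factor 1.25 (V_new/V_old).
Step 3:
                    L           B
  init          9.288     0.01187
  Δ          0.004729   -0.002365
  eq            9.292    0.009507
  solve Keq expr → x = -0.002365; check Q = 1.1010e-04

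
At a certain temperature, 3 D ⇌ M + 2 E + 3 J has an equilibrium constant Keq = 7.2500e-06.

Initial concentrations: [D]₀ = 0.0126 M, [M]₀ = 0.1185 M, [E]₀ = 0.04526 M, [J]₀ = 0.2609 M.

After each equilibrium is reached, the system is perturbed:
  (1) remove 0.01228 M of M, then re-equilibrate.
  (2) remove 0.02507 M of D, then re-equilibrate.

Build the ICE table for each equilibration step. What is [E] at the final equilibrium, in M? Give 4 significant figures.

[E]_eq = 0.00133 M

Q₀ = 2.155 vs Keq = 7.2500e-06 ⇒ Q>K, reverse
Step 1:
                    D           M           E           J
  init         0.0126      0.1185     0.04526      0.2609
  Δ           0.06468    -0.02156    -0.04312    -0.06468
  eq          0.07728     0.09694    0.002138      0.1962
  solve Keq expr → x = -0.02156; check Q = 7.2500e-06
Then remove 0.01228 M of M.
Step 2:
                    D           M           E           J
  init        0.07728     0.08466    0.002138      0.1962
  Δ       -2.0438e-04  6.8127e-05  1.3625e-04  2.0438e-04
  eq          0.07708     0.08473    0.002274      0.1964
  solve Keq expr → x = 6.8127e-05; check Q = 7.2500e-06
Then remove 0.02507 M of D.
Step 3:
                    D           M           E           J
  init        0.05201     0.08473    0.002274      0.1964
  Δ          0.001416 -4.7188e-04 -9.4376e-04   -0.001416
  eq          0.05342     0.08426     0.00133       0.195
  solve Keq expr → x = -4.7188e-04; check Q = 7.2500e-06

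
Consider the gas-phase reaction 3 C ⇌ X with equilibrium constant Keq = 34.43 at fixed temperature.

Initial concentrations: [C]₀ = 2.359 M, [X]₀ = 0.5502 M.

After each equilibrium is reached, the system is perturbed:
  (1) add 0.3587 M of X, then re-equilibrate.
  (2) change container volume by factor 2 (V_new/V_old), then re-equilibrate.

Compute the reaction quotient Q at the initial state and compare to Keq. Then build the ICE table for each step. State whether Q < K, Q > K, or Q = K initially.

Q₀ = 0.04191 vs Keq = 34.43 ⇒ Q<K, forward
Step 1:
                    C           X
  init          2.359      0.5502
  Δ             -2.03      0.6766
  eq           0.3291       1.227
  solve Keq expr → x = 0.6766; check Q = 34.43
Then add 0.3587 M of X.
Step 2:
                    C           X
  init         0.3291       1.586
  Δ           0.02865    -0.00955
  eq           0.3577       1.576
  solve Keq expr → x = -0.00955; check Q = 34.43
Then change container volume by factor 2 (V_new/V_old).
Step 3:
                    C           X
  init         0.1789       0.788
  Δ             0.101    -0.03365
  eq           0.2798      0.7543
  solve Keq expr → x = -0.03365; check Q = 34.43

Q₀ = 0.04191; Q < K (proceeds forward)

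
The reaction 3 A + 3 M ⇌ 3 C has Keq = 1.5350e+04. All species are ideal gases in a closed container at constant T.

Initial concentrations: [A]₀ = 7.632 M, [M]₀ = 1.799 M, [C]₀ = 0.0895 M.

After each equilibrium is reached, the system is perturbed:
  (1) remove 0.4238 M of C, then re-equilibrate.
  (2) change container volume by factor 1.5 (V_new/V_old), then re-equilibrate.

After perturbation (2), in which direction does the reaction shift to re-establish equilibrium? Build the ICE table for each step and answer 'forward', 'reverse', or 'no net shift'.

Q₀ = 2.7699e-07 vs Keq = 1.5350e+04 ⇒ Q<K, forward
Step 1:
                  A         M         C
  init        7.632     1.799    0.0895
  Δ          -1.786    -1.786     1.786
  eq          5.846   0.01291     1.876
  solve Keq expr → x = 0.5954; check Q = 1.5350e+04
Then remove 0.4238 M of C.
Step 2:
                  A         M         C
  init        5.846   0.01291     1.452
  Δ       -0.002892 -0.002892  0.002892
  eq          5.843   0.01002     1.455
  solve Keq expr → x = 9.6405e-04; check Q = 1.5350e+04
Then change container volume by factor 1.5 (V_new/V_old).
Step 3:
                  A         M         C
  init        3.895  0.006678    0.9698
  Δ        0.003297  0.003297 -0.003297
  eq          3.899  0.009975    0.9665
  solve Keq expr → x = -0.001099; check Q = 1.5350e+04

Direction: reverse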